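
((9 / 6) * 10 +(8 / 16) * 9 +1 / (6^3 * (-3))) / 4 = 12635 / 2592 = 4.87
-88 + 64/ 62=-2696/ 31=-86.97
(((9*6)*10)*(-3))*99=-160380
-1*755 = -755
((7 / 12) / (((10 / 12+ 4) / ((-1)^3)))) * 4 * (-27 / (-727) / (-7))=54 / 21083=0.00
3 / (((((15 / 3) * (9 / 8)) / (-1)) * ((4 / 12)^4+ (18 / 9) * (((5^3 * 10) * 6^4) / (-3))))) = 216 / 437399995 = 0.00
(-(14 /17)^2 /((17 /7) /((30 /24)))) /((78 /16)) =-13720 /191607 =-0.07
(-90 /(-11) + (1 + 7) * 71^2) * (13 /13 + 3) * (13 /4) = 5768074 /11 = 524370.36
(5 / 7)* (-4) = -20 / 7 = -2.86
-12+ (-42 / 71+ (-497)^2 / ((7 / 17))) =42590515 / 71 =599866.41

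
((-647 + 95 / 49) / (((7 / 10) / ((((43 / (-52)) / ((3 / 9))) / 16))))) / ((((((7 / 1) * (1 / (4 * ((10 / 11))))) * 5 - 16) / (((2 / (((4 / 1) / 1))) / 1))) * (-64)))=849465 / 4851392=0.18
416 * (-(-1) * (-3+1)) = -832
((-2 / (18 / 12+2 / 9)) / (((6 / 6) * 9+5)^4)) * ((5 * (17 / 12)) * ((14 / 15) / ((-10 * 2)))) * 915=3111 / 340256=0.01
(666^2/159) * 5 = 739260/53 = 13948.30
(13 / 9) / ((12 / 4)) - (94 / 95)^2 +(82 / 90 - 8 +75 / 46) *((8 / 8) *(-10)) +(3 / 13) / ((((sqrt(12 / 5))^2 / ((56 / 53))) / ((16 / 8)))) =209642405116 / 3861517725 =54.29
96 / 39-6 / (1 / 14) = -1060 / 13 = -81.54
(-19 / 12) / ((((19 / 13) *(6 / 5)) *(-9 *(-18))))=-65 / 11664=-0.01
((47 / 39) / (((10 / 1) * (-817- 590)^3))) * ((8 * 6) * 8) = -3008 / 181048799295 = -0.00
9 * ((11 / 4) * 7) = 693 / 4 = 173.25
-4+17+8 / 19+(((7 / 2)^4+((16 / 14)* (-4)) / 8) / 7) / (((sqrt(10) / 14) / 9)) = 255 / 19+150687* sqrt(10) / 560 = 864.34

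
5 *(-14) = -70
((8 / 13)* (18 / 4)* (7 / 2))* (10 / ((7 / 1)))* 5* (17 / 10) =1530 / 13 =117.69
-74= -74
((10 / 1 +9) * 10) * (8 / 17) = 1520 / 17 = 89.41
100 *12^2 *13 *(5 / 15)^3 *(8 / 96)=5200 / 9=577.78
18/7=2.57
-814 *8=-6512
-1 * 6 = -6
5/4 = 1.25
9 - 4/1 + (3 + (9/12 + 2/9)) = 323/36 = 8.97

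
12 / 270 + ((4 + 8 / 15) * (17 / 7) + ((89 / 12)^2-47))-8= 55747 / 5040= 11.06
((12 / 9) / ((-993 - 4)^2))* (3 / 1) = 4 / 994009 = 0.00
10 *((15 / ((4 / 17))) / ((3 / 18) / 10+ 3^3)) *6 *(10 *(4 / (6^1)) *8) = 12240000 / 1621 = 7550.89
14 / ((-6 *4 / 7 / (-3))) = 49 / 4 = 12.25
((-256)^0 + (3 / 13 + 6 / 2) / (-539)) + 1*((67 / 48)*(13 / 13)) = 114827 / 48048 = 2.39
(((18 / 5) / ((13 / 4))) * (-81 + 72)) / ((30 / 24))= -2592 / 325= -7.98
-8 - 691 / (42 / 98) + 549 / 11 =-51824 / 33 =-1570.42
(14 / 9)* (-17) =-238 / 9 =-26.44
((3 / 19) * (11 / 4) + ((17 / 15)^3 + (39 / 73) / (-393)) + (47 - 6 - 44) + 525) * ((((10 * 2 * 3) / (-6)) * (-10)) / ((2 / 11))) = 14135563343759 / 49058190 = 288138.71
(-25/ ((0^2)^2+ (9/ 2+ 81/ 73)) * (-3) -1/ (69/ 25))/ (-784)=-27225/ 1640912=-0.02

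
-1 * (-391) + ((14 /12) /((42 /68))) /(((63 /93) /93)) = 40970 /63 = 650.32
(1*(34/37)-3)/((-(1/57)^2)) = 250173/37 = 6761.43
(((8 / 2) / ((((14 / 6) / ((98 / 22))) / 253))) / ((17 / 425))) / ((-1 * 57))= -16100 / 19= -847.37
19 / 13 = 1.46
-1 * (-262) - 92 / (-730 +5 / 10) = 382442 / 1459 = 262.13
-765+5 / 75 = -11474 / 15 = -764.93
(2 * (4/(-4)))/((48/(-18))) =0.75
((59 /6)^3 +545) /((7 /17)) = 784669 /216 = 3632.73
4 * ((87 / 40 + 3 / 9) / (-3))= -301 / 90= -3.34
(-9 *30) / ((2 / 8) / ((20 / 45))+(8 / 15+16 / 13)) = -842400 / 7259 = -116.05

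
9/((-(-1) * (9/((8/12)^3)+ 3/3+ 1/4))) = 72/253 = 0.28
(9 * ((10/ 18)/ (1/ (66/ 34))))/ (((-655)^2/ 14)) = 462/ 1458685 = 0.00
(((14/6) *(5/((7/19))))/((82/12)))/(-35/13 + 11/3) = 195/41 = 4.76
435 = 435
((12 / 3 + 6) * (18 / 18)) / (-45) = -2 / 9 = -0.22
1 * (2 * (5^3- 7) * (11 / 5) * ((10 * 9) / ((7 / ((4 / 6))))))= 31152 / 7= 4450.29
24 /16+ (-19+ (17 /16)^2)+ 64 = 12193 /256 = 47.63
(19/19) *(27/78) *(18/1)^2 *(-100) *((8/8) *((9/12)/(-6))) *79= 1439775/13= 110751.92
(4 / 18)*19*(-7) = -266 / 9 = -29.56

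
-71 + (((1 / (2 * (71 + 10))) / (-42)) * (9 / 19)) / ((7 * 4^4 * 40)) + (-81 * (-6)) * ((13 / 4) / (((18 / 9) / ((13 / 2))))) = 5212279618559 / 1029611520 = 5062.37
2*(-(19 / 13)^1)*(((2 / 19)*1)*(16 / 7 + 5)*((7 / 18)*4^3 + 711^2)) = -309394084 / 273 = -1133311.66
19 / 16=1.19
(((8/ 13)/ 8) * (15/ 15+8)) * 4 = 36/ 13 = 2.77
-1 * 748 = -748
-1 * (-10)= 10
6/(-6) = -1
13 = 13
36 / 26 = 18 / 13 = 1.38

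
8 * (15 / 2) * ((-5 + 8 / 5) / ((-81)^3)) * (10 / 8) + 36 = 6377377 / 177147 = 36.00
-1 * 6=-6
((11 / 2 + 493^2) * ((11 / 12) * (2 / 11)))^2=236301959881 / 144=1640985832.51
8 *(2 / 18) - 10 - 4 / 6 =-88 / 9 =-9.78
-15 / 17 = -0.88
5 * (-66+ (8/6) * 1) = -970/3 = -323.33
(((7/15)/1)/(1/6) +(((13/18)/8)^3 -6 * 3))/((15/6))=-226923799/37324800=-6.08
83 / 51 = 1.63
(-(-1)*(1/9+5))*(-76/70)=-5.55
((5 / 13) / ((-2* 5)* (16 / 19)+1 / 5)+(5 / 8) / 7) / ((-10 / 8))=-4833 / 142142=-0.03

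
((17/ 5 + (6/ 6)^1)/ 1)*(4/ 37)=88/ 185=0.48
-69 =-69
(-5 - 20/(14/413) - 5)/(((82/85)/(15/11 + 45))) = -13005000/451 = -28835.92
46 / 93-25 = -2279 / 93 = -24.51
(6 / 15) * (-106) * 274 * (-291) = 16903608 / 5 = 3380721.60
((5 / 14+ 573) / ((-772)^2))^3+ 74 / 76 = 10746316762485573060633 / 11036757745973845458944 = 0.97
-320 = -320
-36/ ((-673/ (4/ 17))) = 144/ 11441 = 0.01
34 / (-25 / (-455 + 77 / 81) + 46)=1250452 / 1693813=0.74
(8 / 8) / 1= 1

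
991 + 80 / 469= 464859 / 469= 991.17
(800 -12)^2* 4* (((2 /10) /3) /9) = 2483776 /135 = 18398.34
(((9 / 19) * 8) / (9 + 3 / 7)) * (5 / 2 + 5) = 630 / 209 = 3.01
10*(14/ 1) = 140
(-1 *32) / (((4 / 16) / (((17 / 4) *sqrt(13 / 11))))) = -591.39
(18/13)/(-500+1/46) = -828/298987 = -0.00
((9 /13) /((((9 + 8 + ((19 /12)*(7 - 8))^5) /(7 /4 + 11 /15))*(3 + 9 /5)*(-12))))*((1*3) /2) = -144828 /22802585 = -0.01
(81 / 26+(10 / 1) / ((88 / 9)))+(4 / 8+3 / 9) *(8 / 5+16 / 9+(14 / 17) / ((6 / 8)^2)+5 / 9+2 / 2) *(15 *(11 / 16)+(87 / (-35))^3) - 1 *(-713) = 10359750925889 / 15008994000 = 690.24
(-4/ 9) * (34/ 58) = -68/ 261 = -0.26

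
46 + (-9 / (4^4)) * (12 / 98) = 288485 / 6272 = 46.00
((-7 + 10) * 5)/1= 15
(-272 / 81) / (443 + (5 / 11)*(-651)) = -1496 / 65529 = -0.02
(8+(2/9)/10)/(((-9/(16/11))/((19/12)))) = -2.05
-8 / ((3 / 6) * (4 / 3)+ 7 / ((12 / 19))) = -32 / 47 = -0.68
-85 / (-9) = 85 / 9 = 9.44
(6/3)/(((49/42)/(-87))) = -1044/7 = -149.14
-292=-292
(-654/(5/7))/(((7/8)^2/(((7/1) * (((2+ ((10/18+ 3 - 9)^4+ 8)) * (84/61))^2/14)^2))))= -50560248859599373727821124986314752/527914051535649445335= -95773637228493.24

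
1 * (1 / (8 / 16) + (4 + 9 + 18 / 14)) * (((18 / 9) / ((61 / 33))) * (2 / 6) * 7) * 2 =5016 / 61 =82.23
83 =83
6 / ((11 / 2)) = 12 / 11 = 1.09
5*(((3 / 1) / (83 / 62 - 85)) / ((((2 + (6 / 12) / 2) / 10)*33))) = -12400 / 513513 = -0.02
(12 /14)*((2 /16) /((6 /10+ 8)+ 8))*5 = 75 /2324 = 0.03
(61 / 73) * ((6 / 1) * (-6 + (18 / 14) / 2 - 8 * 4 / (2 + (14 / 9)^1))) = -36783 / 511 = -71.98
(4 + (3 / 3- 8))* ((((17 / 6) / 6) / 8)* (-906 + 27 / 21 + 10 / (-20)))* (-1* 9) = -646323 / 448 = -1442.69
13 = 13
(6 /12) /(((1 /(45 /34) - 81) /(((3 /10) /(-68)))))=27 /982192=0.00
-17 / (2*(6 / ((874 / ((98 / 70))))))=-37145 / 42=-884.40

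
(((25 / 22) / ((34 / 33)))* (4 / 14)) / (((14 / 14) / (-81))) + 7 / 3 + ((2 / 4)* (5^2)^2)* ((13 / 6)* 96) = 46393441 / 714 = 64976.81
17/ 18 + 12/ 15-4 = -203/ 90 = -2.26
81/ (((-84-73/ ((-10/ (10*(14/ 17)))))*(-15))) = 459/ 2030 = 0.23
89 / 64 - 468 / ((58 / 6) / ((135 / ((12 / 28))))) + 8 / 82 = -1160376995 / 76096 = -15248.86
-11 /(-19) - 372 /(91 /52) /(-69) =11195 /3059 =3.66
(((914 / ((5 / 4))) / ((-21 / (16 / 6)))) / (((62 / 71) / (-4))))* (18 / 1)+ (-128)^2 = 26083072 / 1085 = 24039.70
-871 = -871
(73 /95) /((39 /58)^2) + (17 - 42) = -3366803 /144495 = -23.30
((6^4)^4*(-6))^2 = 286511799958070431838109696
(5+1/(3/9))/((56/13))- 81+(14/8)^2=-8521/112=-76.08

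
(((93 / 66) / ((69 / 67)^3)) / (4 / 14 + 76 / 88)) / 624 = 65265571 / 36283162032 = 0.00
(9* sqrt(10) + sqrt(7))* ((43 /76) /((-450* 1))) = -43* sqrt(10) /3800-43* sqrt(7) /34200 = -0.04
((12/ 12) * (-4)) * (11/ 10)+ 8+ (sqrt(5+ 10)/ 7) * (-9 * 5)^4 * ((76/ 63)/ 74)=18/ 5+ 17313750 * sqrt(15)/ 1813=36989.74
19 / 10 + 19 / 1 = 209 / 10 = 20.90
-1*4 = -4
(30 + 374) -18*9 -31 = 211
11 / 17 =0.65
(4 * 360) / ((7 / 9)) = 1851.43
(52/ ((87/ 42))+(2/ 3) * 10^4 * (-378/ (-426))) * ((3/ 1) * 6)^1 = 220170384/ 2059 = 106930.74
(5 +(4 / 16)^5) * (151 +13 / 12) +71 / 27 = 84403241 / 110592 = 763.19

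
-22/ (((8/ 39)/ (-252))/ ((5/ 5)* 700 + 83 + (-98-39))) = 17459442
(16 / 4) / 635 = 4 / 635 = 0.01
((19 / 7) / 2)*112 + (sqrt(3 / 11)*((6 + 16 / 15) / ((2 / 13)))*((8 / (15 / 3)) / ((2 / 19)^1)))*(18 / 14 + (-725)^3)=152-139683424091224*sqrt(33) / 5775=-138947217228.95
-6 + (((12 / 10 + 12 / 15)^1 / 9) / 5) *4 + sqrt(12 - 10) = -262 / 45 + sqrt(2) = -4.41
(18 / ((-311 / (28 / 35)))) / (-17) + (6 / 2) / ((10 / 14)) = 111099 / 26435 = 4.20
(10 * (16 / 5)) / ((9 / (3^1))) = 32 / 3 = 10.67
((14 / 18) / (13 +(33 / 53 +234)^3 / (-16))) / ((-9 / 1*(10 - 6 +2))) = 8337112 / 467236377489537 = 0.00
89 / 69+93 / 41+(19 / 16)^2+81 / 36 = 5227669 / 724224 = 7.22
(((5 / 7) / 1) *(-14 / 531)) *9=-10 / 59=-0.17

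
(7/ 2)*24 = 84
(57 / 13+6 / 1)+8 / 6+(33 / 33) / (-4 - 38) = 11.69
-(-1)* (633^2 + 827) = 401516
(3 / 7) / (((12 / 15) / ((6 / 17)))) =45 / 238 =0.19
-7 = -7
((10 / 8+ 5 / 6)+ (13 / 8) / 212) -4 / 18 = 28525 / 15264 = 1.87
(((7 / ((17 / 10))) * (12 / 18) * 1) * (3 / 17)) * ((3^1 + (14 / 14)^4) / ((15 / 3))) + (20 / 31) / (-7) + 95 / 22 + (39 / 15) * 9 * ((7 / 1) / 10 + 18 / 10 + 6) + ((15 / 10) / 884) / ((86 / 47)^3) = 46434727339337059 / 228164965188160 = 203.51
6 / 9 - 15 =-43 / 3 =-14.33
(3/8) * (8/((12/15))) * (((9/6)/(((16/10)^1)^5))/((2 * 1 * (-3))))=-46875/524288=-0.09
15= 15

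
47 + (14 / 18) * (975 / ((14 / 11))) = 3857 / 6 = 642.83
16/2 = 8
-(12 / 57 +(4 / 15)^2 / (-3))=-2396 / 12825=-0.19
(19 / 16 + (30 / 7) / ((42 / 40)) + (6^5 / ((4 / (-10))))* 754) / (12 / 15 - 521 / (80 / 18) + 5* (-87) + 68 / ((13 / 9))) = 746959181085 / 25701578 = 29062.78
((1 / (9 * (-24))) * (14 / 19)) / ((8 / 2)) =-7 / 8208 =-0.00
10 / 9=1.11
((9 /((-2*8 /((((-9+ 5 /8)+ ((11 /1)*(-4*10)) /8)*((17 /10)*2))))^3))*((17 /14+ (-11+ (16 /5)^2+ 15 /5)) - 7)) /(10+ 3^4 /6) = -7151298943120371 /2156134400000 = -3316.72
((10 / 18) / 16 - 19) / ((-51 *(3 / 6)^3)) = 2731 / 918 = 2.97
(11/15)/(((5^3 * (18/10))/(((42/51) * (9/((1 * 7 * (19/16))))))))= 352/121125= 0.00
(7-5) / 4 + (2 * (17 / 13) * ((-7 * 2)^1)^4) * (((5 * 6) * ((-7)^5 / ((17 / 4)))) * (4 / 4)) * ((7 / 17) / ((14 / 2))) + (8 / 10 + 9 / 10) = -774789251969 / 1105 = -701166743.86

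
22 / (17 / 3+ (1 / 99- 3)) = 2178 / 265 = 8.22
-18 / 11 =-1.64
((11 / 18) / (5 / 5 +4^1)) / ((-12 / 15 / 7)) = -1.07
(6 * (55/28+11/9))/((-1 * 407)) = -73/1554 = -0.05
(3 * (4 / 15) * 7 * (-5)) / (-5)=28 / 5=5.60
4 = 4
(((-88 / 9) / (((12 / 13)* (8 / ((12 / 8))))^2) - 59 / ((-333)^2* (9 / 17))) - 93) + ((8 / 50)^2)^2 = -18643412863059803 / 199600200000000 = -93.40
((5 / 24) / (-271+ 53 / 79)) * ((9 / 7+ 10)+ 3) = -9875 / 896952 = -0.01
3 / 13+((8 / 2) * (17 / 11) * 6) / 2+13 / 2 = 7229 / 286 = 25.28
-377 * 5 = -1885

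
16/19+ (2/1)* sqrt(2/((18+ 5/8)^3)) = 64* sqrt(149)/22201+ 16/19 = 0.88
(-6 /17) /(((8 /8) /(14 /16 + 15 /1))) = -381 /68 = -5.60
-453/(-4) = 453/4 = 113.25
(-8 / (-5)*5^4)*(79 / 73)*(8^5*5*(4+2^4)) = 258867200000 / 73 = 3546126027.40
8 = 8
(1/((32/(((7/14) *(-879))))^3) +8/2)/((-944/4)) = 678102863/61865984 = 10.96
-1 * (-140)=140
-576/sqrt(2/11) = -288 * sqrt(22) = -1350.84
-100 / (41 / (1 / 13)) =-100 / 533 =-0.19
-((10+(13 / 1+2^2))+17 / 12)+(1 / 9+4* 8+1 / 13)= 1765 / 468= 3.77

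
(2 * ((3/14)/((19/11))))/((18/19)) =11/42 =0.26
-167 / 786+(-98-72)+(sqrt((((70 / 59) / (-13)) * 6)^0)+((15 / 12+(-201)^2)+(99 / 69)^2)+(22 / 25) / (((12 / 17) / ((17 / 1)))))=836916181117 / 20789700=40256.29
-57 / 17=-3.35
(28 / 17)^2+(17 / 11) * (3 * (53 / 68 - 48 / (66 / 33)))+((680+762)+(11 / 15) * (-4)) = 254470121 / 190740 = 1334.12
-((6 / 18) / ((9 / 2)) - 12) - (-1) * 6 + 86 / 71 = 36686 / 1917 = 19.14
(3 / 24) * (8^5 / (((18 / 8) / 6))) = 10922.67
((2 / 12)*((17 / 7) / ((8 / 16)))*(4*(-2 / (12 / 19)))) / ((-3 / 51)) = 174.32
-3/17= -0.18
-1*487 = -487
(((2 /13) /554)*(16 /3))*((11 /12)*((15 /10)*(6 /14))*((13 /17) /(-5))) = -22 /164815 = -0.00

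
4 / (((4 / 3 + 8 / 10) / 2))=15 / 4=3.75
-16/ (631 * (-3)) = 16/ 1893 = 0.01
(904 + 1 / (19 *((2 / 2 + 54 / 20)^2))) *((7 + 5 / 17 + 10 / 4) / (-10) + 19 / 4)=7536251102 / 2210935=3408.63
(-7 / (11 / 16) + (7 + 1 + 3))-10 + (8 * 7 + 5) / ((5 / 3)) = 1508 / 55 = 27.42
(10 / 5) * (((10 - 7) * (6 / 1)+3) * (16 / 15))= 224 / 5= 44.80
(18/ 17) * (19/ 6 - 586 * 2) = -21039/ 17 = -1237.59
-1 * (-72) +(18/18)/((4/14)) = 151/2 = 75.50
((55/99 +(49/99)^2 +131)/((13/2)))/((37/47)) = 121427038/4714281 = 25.76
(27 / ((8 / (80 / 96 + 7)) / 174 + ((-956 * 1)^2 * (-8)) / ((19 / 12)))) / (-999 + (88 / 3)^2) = 216999 / 5142227995768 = 0.00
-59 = -59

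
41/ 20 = 2.05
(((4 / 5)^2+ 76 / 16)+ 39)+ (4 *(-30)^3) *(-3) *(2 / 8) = 8104439 / 100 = 81044.39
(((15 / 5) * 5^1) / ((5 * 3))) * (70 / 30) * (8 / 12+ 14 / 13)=476 / 117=4.07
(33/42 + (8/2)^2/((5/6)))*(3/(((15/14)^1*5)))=1399/125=11.19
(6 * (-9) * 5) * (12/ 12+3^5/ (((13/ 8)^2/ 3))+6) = -12916530/ 169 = -76429.17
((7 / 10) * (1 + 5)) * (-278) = -5838 / 5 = -1167.60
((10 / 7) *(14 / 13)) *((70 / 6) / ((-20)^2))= 7 / 156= 0.04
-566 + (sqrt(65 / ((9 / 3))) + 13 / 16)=-560.53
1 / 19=0.05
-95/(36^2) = -95/1296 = -0.07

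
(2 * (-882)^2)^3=3766183685829960192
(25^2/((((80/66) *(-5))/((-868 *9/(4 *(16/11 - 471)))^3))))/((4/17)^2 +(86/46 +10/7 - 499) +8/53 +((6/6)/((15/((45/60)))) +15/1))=268953412421719395909/17413395770752289914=15.45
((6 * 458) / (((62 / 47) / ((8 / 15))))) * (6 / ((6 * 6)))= 86104 / 465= 185.17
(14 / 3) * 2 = 9.33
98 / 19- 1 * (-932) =17806 / 19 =937.16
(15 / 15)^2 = 1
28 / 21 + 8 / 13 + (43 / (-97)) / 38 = 278459 / 143754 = 1.94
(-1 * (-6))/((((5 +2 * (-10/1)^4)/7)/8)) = 336/20005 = 0.02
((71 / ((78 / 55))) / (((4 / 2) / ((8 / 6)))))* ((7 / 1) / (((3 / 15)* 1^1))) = 136675 / 117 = 1168.16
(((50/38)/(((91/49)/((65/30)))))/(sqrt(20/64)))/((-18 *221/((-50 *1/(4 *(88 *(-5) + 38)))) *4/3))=-875 *sqrt(5)/121535856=-0.00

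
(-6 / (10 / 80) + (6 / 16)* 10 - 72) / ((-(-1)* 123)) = -155 / 164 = -0.95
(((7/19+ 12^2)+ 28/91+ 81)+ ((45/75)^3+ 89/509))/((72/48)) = 2368484764/15715375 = 150.71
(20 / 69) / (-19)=-20 / 1311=-0.02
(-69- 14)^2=6889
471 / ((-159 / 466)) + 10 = -72632 / 53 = -1370.42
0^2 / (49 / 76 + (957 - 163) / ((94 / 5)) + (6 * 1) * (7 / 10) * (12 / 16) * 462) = 0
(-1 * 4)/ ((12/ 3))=-1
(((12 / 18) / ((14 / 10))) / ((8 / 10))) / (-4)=-25 / 168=-0.15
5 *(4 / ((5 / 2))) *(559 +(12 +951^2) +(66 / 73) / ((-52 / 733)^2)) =89334847049 / 12337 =7241213.18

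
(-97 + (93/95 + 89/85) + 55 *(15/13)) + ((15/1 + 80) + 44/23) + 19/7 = 230241556/3380195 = 68.11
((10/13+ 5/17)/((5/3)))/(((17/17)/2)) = 282/221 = 1.28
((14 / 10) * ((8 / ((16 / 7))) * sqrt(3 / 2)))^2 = 7203 / 200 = 36.02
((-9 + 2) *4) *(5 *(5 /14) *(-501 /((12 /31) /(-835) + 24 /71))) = 7672961125 /103398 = 74208.02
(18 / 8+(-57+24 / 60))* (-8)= 2174 / 5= 434.80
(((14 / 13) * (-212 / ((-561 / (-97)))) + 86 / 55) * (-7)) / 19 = 9677234 / 692835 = 13.97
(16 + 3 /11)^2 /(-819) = -32041 /99099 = -0.32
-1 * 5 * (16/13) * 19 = -1520/13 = -116.92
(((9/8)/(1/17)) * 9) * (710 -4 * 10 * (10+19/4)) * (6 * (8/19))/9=110160/19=5797.89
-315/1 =-315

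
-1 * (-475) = 475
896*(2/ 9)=1792/ 9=199.11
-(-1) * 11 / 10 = 11 / 10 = 1.10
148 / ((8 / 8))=148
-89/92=-0.97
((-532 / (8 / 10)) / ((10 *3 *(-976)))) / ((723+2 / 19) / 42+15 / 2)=17689 / 19250624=0.00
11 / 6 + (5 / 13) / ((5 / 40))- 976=-971.09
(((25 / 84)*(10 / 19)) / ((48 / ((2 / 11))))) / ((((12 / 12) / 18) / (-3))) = -375 / 11704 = -0.03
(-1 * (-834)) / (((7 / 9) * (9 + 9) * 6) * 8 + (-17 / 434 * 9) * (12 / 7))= 211141 / 169975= 1.24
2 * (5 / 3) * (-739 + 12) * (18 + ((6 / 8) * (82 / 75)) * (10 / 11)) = -1499074 / 33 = -45426.48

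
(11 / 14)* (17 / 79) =187 / 1106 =0.17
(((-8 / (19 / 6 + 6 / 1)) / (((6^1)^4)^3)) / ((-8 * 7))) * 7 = 1 / 19953838080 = 0.00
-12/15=-4/5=-0.80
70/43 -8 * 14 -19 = -5563/43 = -129.37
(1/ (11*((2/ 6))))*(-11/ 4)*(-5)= 15/ 4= 3.75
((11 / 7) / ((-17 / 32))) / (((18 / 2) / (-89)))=31328 / 1071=29.25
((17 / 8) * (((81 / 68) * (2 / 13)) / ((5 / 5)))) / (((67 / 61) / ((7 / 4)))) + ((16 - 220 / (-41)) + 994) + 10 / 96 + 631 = 11293295653 / 6856512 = 1647.09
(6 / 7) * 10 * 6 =360 / 7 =51.43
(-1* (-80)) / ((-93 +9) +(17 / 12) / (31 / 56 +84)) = -0.95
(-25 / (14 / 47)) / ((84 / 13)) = -15275 / 1176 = -12.99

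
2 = 2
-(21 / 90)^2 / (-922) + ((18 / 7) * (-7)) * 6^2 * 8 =-4301683151 / 829800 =-5184.00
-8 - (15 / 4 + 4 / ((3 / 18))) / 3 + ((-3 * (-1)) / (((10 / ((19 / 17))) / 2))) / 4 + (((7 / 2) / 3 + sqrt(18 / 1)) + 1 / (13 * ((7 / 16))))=-730487 / 46410 + 3 * sqrt(2)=-11.50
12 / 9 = 4 / 3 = 1.33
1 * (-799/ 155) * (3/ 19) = -2397/ 2945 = -0.81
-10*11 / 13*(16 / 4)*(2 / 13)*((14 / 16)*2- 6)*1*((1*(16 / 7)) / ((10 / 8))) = 47872 / 1183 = 40.47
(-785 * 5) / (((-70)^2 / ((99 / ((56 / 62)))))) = -481833 / 5488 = -87.80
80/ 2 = 40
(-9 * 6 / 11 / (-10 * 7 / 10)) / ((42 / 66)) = 54 / 49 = 1.10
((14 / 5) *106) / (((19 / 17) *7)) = 3604 / 95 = 37.94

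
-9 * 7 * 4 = -252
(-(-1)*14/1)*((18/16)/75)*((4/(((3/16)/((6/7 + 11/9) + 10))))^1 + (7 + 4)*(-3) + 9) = 11042/225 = 49.08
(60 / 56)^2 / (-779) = -225 / 152684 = -0.00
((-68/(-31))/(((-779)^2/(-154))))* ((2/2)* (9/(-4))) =23562/18812071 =0.00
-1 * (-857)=857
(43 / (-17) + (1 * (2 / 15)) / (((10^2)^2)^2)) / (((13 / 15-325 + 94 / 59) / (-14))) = -13319249992979 / 121315400000000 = -0.11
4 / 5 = 0.80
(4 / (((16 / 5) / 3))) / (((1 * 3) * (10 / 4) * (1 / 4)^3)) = 32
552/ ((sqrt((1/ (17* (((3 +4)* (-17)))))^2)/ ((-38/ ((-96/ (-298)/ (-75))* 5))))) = 1975853985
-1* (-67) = 67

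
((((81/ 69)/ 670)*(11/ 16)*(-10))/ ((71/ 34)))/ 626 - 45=-24656868009/ 547930288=-45.00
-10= -10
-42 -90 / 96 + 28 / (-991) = -681265 / 15856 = -42.97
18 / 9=2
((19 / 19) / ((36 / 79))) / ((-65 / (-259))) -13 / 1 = -9959 / 2340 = -4.26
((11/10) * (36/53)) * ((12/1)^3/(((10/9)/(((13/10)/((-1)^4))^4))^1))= 2748367908/828125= 3318.78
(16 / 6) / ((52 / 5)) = 10 / 39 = 0.26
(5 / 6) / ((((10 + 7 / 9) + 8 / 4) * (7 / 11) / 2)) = 33 / 161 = 0.20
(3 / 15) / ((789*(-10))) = -1 / 39450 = -0.00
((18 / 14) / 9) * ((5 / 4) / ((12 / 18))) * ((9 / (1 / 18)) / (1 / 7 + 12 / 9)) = 3645 / 124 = 29.40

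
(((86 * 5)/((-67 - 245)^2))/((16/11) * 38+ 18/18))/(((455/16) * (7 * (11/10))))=215/599734863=0.00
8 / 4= 2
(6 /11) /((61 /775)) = 4650 /671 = 6.93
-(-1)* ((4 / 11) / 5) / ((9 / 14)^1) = 56 / 495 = 0.11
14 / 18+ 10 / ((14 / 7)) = 52 / 9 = 5.78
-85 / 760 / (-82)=17 / 12464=0.00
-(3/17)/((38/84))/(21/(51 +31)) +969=312495/323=967.48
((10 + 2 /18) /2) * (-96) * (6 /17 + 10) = -256256 /51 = -5024.63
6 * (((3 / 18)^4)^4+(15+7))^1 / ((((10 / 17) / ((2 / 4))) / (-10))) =-1055095105388561 / 940369969152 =-1122.00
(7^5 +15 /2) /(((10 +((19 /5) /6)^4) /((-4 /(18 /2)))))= -6053220000 /8230321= -735.48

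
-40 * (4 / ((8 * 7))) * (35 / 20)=-5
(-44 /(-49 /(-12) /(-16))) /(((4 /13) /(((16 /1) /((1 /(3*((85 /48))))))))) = 2333760 /49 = 47627.76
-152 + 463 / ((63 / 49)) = 1873 / 9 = 208.11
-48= -48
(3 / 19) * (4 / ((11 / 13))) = 156 / 209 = 0.75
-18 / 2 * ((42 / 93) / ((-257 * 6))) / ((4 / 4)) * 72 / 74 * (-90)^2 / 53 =6123600 / 15623287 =0.39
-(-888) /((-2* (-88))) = 111 /22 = 5.05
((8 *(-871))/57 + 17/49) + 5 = -326498/2793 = -116.90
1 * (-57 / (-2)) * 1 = 57 / 2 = 28.50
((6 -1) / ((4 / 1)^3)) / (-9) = -5 / 576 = -0.01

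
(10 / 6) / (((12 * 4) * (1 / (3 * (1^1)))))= 5 / 48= 0.10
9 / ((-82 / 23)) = -207 / 82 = -2.52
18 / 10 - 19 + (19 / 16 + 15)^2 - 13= 231.84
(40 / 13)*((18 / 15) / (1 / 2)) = 96 / 13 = 7.38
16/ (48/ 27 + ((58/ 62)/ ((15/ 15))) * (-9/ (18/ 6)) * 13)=-4464/ 9683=-0.46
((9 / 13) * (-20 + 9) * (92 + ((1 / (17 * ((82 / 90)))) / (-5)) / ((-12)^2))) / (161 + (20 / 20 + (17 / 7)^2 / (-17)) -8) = -4.56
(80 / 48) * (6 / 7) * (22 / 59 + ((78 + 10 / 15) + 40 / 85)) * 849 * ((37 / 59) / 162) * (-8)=-14315113520 / 4793337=-2986.46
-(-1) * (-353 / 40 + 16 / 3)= -419 / 120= -3.49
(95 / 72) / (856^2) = 95 / 52756992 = 0.00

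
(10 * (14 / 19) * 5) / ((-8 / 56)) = -4900 / 19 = -257.89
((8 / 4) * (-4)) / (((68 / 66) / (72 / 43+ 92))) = -531696 / 731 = -727.35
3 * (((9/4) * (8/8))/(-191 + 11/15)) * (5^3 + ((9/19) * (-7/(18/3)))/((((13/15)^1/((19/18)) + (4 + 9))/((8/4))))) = -16607025/3747302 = -4.43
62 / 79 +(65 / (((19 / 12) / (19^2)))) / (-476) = -285317 / 9401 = -30.35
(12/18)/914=1/1371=0.00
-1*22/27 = -22/27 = -0.81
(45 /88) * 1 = 45 /88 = 0.51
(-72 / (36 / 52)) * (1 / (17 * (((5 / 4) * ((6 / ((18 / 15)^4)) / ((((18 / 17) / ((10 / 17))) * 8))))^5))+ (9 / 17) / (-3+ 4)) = -97758500458972679178256872 / 15832483768463134765625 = -6174.55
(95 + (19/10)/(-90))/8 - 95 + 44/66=-593719/7200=-82.46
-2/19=-0.11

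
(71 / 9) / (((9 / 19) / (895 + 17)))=410096 / 27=15188.74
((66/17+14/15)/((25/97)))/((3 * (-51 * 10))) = -59558/4876875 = -0.01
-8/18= -4/9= -0.44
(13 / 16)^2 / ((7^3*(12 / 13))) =2197 / 1053696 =0.00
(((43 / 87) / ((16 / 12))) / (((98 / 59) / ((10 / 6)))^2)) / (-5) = -748415 / 10026576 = -0.07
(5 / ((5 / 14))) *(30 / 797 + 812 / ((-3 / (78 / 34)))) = -117776708 / 13549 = -8692.65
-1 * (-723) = 723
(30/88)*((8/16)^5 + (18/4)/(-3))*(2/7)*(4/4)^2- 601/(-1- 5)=1478749/14784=100.02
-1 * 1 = -1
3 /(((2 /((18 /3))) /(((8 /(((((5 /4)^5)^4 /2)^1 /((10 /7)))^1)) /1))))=316659348799488 /133514404296875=2.37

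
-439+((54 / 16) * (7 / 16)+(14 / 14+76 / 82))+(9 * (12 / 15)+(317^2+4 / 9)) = 23630417057 / 236160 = 100061.05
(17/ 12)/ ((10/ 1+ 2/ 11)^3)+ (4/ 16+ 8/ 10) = 88623599/ 84295680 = 1.05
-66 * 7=-462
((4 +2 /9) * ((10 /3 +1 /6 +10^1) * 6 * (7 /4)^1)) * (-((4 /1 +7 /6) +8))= -31521 /4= -7880.25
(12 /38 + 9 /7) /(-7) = -213 /931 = -0.23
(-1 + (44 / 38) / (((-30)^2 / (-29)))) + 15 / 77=-554663 / 658350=-0.84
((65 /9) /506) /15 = 13 /13662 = 0.00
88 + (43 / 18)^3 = 592723 / 5832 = 101.63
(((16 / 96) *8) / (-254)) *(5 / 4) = -5 / 762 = -0.01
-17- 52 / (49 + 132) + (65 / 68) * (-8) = -24.93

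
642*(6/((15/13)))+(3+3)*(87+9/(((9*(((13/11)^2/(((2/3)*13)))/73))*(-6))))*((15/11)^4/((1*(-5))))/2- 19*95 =1436569361/951665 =1509.53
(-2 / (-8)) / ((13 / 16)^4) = 16384 / 28561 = 0.57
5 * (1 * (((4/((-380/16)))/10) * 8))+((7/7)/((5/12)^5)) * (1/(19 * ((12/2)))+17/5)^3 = 8448470745664/2679296875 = 3153.24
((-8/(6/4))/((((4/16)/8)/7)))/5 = -3584/15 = -238.93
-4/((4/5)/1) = -5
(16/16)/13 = 1/13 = 0.08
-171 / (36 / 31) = -589 / 4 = -147.25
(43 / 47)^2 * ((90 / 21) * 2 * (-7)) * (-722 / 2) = 40049340 / 2209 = 18130.08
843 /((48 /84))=5901 /4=1475.25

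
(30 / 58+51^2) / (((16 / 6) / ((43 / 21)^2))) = 11624663 / 2842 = 4090.31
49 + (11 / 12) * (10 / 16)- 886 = -80297 / 96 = -836.43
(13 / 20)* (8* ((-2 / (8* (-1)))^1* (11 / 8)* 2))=143 / 40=3.58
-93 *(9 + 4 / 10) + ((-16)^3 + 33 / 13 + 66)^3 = -717619567319552 / 10985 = -65327225063.23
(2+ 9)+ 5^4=636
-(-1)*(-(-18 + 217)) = -199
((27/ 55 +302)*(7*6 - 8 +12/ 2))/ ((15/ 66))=266192/ 5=53238.40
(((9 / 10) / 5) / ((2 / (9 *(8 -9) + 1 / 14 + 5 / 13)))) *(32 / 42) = -1866 / 3185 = -0.59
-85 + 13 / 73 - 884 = -70724 / 73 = -968.82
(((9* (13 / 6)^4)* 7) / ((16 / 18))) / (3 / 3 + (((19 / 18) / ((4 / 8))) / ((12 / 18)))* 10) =47.81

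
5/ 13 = 0.38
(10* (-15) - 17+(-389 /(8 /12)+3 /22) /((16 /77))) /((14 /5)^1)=-237955 /224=-1062.30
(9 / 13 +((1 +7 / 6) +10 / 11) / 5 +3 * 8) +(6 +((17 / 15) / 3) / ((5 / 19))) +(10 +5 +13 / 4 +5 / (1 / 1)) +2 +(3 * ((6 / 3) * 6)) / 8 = 8042851 / 128700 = 62.49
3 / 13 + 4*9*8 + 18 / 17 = 63933 / 221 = 289.29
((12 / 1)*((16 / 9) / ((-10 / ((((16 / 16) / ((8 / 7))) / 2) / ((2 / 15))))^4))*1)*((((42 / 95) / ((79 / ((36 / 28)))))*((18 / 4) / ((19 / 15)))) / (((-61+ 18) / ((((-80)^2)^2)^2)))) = -302456851200000000 / 1226317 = -246638390562.96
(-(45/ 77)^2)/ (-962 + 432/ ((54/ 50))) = 0.00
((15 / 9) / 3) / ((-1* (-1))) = 5 / 9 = 0.56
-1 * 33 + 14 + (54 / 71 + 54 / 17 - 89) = -125604 / 1207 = -104.06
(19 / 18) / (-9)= -19 / 162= -0.12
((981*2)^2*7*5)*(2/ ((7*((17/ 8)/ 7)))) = 2155688640/ 17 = 126805214.12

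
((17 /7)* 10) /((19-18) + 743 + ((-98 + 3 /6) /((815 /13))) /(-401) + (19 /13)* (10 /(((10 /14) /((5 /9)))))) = 2600140140 /80873532229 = 0.03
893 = 893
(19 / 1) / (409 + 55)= 19 / 464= 0.04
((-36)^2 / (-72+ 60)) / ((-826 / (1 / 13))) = 54 / 5369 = 0.01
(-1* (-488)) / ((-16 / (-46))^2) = 32269 / 8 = 4033.62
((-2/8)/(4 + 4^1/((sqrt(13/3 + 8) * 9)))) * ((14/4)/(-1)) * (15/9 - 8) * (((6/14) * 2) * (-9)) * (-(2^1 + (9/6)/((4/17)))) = -11445543/127744 + 34371 * sqrt(111)/127744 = -86.76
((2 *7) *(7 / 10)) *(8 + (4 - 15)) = -147 / 5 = -29.40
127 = 127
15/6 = 5/2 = 2.50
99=99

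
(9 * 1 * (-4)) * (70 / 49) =-360 / 7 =-51.43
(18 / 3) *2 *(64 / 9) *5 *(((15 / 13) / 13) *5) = 32000 / 169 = 189.35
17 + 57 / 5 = 142 / 5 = 28.40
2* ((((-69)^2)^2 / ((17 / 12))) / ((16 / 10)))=340006815 / 17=20000400.88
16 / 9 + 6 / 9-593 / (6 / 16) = -14210 / 9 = -1578.89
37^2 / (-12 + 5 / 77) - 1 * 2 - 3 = -110008 / 919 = -119.70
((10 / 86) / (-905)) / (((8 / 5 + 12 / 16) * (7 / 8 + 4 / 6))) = -480 / 13534637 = -0.00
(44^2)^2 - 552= 3747544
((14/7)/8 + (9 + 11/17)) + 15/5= 877/68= 12.90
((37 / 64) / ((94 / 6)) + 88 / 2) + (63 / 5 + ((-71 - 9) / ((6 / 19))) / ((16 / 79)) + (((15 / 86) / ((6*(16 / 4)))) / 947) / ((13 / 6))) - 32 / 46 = -656428451796157 / 549362124480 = -1194.89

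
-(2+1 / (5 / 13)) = -23 / 5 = -4.60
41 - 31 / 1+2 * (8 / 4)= 14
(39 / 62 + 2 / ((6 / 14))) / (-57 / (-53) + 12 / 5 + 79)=261025 / 4065216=0.06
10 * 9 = 90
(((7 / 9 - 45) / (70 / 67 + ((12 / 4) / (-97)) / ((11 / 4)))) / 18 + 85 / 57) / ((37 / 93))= -3122677709 / 1402430166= -2.23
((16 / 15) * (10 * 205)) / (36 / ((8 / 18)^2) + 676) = 26240 / 10299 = 2.55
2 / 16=1 / 8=0.12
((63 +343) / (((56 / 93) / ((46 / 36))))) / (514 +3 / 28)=144739 / 86370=1.68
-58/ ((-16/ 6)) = 87/ 4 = 21.75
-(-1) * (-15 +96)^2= 6561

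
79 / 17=4.65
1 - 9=-8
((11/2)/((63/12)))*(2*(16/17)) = 704/357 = 1.97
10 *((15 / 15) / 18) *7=35 / 9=3.89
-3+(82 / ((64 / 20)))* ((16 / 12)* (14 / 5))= 92.67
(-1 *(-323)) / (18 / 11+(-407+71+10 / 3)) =-10659 / 10924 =-0.98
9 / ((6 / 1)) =3 / 2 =1.50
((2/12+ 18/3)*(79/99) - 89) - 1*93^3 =-477838001/594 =-804441.08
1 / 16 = 0.06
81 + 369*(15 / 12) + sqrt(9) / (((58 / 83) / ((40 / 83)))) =544.32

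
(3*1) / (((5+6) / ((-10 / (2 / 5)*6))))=-450 / 11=-40.91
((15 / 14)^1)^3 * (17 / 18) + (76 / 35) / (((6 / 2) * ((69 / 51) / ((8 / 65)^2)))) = 9357186767 / 7999446000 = 1.17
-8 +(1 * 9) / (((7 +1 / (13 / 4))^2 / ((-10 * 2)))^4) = -83038371623816 / 10614726900625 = -7.82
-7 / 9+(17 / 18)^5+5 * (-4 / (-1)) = 37741553 / 1889568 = 19.97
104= 104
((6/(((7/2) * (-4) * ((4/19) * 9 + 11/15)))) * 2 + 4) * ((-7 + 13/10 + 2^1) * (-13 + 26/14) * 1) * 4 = 605.87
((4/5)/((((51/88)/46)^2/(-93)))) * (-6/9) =4063803392/13005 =312480.08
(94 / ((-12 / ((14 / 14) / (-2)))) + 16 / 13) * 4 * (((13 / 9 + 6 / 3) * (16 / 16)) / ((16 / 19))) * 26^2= 6148571 / 108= 56931.21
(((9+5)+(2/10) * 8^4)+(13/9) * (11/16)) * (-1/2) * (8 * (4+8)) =-40041.27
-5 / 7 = -0.71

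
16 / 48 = 1 / 3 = 0.33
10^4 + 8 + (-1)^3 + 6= 10013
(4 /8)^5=1 /32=0.03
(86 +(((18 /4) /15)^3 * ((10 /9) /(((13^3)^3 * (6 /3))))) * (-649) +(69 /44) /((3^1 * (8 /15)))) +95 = 16982310408320857 /93319594482400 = 181.98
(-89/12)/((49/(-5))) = 445/588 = 0.76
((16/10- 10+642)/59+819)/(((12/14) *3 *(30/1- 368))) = -190379/199420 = -0.95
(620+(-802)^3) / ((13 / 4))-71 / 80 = -165071677083 / 1040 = -158722766.43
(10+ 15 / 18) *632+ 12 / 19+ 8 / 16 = 780649 / 114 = 6847.80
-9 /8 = -1.12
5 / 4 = 1.25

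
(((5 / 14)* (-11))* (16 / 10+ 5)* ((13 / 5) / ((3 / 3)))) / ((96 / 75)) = -23595 / 448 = -52.67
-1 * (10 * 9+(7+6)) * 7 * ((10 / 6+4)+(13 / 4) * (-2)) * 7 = 25235 / 6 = 4205.83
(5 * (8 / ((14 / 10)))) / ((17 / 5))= 1000 / 119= 8.40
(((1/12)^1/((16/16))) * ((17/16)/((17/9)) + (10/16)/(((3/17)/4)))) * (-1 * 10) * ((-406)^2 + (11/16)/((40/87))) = -74585669879/36864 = -2023265.78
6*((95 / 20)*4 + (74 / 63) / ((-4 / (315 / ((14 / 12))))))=-361.71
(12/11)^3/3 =576/1331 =0.43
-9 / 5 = -1.80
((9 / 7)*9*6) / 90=0.77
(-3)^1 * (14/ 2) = -21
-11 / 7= -1.57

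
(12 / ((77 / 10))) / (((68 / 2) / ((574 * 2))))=9840 / 187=52.62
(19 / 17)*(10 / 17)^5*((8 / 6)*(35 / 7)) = 38000000 / 72412707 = 0.52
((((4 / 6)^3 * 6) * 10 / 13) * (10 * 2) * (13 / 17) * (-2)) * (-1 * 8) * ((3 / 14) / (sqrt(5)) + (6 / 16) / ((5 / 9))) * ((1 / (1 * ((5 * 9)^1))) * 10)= 10240 * sqrt(5) / 3213 + 2560 / 51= 57.32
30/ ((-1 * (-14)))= 15/ 7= 2.14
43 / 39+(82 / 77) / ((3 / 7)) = 513 / 143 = 3.59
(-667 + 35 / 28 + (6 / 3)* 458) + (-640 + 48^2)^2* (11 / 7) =121838431 / 28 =4351372.54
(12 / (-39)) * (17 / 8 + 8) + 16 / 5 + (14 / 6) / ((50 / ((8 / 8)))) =128 / 975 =0.13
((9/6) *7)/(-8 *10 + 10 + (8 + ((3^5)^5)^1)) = 21/1694577218762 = 0.00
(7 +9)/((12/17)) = 68/3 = 22.67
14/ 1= 14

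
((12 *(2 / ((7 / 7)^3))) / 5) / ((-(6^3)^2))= -1 / 9720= -0.00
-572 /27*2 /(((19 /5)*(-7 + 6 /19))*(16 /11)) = 1.15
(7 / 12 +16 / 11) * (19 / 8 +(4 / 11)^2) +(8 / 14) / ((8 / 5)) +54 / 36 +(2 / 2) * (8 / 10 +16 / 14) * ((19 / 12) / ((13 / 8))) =515081113 / 58138080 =8.86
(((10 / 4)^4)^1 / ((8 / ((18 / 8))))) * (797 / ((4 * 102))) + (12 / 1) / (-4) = 1285479 / 69632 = 18.46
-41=-41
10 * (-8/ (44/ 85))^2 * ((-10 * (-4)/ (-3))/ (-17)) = 680000/ 363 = 1873.28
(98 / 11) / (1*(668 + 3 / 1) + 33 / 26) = 364 / 27467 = 0.01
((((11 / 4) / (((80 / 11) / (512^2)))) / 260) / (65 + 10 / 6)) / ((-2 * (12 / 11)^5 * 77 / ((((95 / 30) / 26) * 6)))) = -33659659 / 1916460000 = -0.02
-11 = -11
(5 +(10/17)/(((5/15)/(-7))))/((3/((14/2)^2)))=-6125/51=-120.10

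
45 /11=4.09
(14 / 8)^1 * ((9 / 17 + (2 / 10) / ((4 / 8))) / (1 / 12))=1659 / 85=19.52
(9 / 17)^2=0.28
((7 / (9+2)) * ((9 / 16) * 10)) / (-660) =-21 / 3872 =-0.01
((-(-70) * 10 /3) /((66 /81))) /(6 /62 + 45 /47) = 764925 /2816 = 271.64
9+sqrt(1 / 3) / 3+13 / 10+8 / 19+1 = sqrt(3) / 9+2227 / 190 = 11.91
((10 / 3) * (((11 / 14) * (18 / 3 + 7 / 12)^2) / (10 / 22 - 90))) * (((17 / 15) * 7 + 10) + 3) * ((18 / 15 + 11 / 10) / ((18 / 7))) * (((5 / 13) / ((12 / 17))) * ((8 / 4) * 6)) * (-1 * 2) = 46357068307 / 149357520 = 310.38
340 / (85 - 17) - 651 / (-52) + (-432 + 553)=138.52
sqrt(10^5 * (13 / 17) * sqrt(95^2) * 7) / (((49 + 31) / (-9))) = -225 * sqrt(58786) / 68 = -802.25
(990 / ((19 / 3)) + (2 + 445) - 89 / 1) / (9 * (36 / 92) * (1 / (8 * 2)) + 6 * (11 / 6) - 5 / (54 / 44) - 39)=-97094592 / 6013519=-16.15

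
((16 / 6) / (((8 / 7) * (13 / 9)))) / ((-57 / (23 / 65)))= -161 / 16055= -0.01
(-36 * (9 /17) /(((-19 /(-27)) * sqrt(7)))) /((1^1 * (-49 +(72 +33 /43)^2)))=-4043763 * sqrt(7) /5482947610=-0.00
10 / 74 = 5 / 37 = 0.14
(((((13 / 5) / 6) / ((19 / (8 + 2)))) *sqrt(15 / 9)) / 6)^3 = 10985 *sqrt(15) / 360015192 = 0.00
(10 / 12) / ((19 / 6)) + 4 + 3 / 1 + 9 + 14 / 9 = 3047 / 171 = 17.82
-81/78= -27/26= -1.04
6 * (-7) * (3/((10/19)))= -1197/5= -239.40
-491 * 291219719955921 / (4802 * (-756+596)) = 142988882498357211 / 768320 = 186105896629.47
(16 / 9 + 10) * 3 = 106 / 3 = 35.33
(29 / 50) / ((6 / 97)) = 2813 / 300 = 9.38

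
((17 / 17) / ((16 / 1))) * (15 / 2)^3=26.37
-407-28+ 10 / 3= -1295 / 3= -431.67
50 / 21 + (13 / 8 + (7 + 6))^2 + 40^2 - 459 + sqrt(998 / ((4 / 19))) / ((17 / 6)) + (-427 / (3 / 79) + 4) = -13282835 / 1344 + 3*sqrt(18962) / 17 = -9858.76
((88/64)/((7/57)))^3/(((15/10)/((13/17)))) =1068131493/1492736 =715.55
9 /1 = 9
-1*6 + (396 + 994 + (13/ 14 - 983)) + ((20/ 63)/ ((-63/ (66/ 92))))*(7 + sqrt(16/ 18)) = 3494147/ 8694 - 220*sqrt(2)/ 91287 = 401.90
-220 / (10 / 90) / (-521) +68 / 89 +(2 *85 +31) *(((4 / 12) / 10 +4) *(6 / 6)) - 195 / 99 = 12444848929 / 15301770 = 813.29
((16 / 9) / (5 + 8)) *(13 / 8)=2 / 9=0.22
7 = 7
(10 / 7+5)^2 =2025 / 49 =41.33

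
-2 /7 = -0.29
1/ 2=0.50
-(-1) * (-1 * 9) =-9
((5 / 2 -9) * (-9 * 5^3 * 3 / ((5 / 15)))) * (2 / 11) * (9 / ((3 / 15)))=5923125 / 11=538465.91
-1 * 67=-67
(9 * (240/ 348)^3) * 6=432000/ 24389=17.71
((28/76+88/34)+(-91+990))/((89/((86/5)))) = 25054552/143735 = 174.31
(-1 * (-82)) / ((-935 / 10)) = -164 / 187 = -0.88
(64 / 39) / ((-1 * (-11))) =64 / 429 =0.15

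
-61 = -61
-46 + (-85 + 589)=458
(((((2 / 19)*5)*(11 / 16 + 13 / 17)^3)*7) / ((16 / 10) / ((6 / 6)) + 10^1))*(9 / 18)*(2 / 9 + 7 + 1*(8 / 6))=830462565625 / 199586340864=4.16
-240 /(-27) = 80 /9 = 8.89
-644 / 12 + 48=-17 / 3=-5.67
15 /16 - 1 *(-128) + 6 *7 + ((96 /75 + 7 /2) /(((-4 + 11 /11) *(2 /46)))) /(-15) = 3120851 /18000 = 173.38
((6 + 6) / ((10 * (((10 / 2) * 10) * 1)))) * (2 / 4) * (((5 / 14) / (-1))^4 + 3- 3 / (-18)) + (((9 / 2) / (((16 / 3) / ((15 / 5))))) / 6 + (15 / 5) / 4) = 23243029 / 19208000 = 1.21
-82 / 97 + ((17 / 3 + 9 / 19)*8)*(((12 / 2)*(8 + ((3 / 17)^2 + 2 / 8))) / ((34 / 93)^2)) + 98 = 2825908910326 / 153929203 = 18358.50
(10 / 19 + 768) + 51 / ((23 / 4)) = 339722 / 437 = 777.40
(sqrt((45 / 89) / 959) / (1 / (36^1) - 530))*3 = -324*sqrt(426755) / 1628411729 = -0.00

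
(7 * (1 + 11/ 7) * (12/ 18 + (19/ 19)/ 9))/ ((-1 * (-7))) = 2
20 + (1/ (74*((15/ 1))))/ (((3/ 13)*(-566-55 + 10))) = 3130199/ 156510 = 20.00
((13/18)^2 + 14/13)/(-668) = -6733/2813616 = -0.00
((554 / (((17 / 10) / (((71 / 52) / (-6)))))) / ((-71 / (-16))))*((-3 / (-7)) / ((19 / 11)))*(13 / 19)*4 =-487520 / 42959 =-11.35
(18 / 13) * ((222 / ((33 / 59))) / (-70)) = -39294 / 5005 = -7.85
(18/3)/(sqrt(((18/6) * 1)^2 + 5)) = 3 * sqrt(14)/7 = 1.60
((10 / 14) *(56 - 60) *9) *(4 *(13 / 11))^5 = -68436725760 / 1127357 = -60705.46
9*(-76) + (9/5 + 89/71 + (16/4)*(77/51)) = -12219196/18105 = -674.91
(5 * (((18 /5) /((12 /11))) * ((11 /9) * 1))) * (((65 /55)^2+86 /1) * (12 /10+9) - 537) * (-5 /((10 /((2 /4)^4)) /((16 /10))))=-1787 /5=-357.40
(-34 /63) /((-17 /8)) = 16 /63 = 0.25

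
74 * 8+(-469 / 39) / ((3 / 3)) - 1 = 22580 / 39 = 578.97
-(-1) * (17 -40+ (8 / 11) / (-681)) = -172301 / 7491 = -23.00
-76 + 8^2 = -12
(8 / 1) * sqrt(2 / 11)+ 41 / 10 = 8 * sqrt(22) / 11+ 41 / 10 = 7.51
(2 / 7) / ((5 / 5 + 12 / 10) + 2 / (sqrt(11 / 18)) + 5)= 55 / 1211 - 25 * sqrt(22) / 7266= 0.03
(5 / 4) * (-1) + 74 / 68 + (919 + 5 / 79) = 4936339 / 5372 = 918.90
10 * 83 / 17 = 830 / 17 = 48.82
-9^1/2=-9/2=-4.50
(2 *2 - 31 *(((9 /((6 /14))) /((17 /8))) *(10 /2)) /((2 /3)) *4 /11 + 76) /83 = -141280 /15521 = -9.10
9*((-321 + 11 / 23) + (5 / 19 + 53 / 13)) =-16166052 / 5681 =-2845.63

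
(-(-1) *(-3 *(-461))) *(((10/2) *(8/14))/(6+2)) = 6915/14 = 493.93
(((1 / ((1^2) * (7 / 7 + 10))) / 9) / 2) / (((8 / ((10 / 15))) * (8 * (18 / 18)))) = 1 / 19008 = 0.00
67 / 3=22.33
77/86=0.90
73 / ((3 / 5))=365 / 3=121.67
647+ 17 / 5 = 3252 / 5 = 650.40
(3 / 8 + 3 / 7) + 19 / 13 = 1649 / 728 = 2.27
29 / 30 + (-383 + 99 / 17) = -191867 / 510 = -376.21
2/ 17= 0.12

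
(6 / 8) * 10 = 15 / 2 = 7.50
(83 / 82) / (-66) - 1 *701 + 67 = -3431291 / 5412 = -634.02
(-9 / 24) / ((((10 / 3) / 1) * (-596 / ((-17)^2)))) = 0.05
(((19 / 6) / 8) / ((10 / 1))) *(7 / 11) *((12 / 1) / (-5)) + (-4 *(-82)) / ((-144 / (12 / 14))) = -92993 / 46200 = -2.01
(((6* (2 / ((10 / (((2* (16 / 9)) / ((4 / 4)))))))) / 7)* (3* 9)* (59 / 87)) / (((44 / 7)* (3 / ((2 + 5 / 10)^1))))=472 / 319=1.48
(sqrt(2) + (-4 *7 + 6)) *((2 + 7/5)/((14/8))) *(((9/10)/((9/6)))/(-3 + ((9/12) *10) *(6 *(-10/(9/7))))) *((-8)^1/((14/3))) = -0.12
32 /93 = 0.34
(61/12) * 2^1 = 61/6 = 10.17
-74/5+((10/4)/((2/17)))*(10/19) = -687/190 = -3.62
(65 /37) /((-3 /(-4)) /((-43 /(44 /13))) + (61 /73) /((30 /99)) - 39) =-26524550 /548101461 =-0.05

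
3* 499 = 1497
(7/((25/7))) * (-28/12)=-343/75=-4.57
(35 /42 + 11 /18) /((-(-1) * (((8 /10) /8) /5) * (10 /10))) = 650 /9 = 72.22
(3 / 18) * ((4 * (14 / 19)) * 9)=84 / 19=4.42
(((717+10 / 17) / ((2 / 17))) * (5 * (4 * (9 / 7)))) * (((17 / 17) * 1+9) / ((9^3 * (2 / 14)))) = 1219900 / 81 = 15060.49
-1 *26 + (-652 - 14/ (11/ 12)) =-7626/ 11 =-693.27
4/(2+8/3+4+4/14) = 21/47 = 0.45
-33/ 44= -3/ 4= -0.75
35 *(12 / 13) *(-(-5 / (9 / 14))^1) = 9800 / 39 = 251.28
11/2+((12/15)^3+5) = 2753/250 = 11.01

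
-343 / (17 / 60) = -20580 / 17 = -1210.59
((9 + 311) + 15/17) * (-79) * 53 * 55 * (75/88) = -8565031875/136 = -62978175.55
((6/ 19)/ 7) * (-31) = -186/ 133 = -1.40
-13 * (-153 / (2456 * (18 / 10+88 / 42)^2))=21928725 / 410842136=0.05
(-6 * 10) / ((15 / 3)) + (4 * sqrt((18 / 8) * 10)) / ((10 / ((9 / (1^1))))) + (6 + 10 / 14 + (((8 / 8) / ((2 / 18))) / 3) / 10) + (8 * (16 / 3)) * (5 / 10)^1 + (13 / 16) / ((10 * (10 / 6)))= 275459 / 16800 + 27 * sqrt(10) / 5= 33.47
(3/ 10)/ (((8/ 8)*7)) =3/ 70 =0.04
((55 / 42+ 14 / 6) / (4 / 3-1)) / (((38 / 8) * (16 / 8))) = 153 / 133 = 1.15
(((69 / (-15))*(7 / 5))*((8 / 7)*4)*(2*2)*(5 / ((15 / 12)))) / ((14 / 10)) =-11776 / 35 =-336.46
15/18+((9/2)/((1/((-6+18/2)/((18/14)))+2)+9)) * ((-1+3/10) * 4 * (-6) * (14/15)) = 10511/1500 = 7.01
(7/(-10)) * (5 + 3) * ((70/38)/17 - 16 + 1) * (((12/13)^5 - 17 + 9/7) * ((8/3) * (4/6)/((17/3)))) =-393.59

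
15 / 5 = 3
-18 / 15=-6 / 5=-1.20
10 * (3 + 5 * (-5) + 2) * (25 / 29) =-5000 / 29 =-172.41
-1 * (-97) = 97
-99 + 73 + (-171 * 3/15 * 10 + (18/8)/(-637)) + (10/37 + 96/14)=-34021957/94276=-360.88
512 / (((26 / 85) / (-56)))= -1218560 / 13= -93735.38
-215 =-215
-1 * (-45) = 45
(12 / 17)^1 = 12 / 17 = 0.71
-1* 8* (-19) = 152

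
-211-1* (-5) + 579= 373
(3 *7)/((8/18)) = 189/4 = 47.25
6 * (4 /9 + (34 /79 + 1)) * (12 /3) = 10664 /237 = 45.00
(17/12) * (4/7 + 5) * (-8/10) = -221/35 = -6.31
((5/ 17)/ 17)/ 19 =5/ 5491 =0.00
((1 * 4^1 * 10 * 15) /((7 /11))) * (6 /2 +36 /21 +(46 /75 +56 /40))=310816 /49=6343.18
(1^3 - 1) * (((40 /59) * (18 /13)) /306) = 0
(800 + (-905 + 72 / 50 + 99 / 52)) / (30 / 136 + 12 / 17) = -109.72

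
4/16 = 1/4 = 0.25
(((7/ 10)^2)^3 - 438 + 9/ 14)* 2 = -3060676457/ 3500000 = -874.48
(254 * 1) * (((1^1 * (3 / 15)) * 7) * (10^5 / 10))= 3556000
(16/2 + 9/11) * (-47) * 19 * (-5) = 433105/11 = 39373.18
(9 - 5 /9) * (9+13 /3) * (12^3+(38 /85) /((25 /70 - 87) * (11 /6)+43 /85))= 1979622780160 /10174887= 194559.68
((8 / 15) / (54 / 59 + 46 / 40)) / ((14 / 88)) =83072 / 51177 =1.62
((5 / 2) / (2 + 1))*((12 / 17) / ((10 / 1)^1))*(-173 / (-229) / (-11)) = -173 / 42823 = -0.00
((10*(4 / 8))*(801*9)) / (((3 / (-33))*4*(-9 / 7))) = 308385 / 4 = 77096.25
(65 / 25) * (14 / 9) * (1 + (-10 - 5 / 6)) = -5369 / 135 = -39.77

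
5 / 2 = 2.50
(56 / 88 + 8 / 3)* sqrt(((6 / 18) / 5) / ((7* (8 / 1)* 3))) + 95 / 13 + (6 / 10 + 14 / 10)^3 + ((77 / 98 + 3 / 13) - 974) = -174297 / 182 + 109* sqrt(70) / 13860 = -957.61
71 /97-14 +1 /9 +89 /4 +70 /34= 662021 /59364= 11.15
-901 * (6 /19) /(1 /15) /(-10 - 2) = 13515 /38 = 355.66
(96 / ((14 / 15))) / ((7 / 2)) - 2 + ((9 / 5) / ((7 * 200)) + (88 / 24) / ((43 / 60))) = 32.51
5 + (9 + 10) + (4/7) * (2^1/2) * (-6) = 144/7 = 20.57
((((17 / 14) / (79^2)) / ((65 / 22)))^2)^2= 1222830961 / 65022298420061771386950625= 0.00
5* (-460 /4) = -575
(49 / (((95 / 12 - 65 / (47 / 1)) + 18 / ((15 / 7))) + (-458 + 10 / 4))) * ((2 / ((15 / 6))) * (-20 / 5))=442176 / 1242397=0.36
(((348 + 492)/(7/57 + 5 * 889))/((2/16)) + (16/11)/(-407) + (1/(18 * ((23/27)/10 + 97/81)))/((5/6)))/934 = 32835583303/19657130040449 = 0.00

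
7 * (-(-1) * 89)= 623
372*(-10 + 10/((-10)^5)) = -9300093/2500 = -3720.04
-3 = -3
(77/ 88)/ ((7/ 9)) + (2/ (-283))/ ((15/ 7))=38093/ 33960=1.12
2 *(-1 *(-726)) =1452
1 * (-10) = -10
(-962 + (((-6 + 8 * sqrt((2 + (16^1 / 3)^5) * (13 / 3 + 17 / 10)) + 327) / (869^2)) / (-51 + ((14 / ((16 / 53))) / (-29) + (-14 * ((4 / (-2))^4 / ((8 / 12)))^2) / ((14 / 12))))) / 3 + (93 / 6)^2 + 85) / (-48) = 116 * sqrt(474700555) / 1482517881949005 + 3107796745222025 / 234274430727744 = 13.27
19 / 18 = 1.06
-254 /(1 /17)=-4318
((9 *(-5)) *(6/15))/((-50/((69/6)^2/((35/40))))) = 9522/175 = 54.41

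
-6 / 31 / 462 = -1 / 2387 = -0.00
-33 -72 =-105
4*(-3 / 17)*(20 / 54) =-40 / 153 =-0.26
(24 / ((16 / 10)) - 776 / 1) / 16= -761 / 16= -47.56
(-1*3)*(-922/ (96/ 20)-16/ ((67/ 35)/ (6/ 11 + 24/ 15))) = 630.05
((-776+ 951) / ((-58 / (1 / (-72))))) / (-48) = -175 / 200448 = -0.00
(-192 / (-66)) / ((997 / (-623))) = -19936 / 10967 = -1.82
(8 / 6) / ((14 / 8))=16 / 21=0.76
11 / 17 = 0.65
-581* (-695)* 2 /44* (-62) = -1137967.73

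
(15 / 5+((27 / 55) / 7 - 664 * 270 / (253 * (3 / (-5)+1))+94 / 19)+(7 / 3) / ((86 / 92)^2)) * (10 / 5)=-3286651151144 / 933255015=-3521.71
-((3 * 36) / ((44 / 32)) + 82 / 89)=-77798 / 979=-79.47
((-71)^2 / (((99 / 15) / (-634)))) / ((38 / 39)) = -103869805 / 209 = -496984.71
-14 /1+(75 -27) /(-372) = -438 /31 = -14.13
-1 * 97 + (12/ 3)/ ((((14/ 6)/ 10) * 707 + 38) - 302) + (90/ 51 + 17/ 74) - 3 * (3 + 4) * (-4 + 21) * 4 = -5692411671/ 3737518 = -1523.05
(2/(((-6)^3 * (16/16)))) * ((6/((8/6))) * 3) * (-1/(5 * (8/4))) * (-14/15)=-7/600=-0.01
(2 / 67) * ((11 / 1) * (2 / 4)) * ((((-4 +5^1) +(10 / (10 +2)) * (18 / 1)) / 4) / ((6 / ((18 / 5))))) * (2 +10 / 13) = 1.09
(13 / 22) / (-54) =-0.01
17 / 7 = 2.43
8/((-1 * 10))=-4/5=-0.80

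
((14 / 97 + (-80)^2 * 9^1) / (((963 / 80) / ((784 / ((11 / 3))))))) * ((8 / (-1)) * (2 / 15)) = -1121376198656 / 1027521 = -1091341.39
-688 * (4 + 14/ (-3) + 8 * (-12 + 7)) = 83936/ 3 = 27978.67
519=519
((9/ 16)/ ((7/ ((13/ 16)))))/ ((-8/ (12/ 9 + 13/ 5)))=-2301/ 71680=-0.03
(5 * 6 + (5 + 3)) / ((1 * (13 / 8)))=304 / 13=23.38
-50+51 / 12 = -183 / 4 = -45.75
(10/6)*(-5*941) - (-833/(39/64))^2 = -2854096519/1521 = -1876460.56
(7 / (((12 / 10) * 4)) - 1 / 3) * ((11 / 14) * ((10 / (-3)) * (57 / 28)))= -9405 / 1568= -6.00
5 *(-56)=-280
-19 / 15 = -1.27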